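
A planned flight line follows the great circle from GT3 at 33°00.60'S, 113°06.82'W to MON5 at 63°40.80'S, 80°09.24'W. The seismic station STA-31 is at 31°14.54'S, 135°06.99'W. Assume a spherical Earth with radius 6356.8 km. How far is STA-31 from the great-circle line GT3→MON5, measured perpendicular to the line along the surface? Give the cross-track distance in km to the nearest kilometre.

1900 km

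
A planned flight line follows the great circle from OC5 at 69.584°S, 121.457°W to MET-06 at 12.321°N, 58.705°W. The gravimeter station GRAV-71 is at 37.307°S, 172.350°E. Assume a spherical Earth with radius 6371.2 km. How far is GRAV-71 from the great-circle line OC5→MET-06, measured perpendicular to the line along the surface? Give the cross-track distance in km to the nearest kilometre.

2884 km

δ₁₃ = central angle OC5→GRAV-71 = 0.823015 rad  (haversine)
θ₁₃ = bearing OC5→GRAV-71 = 277.010°,  θ₁₂ = bearing OC5→MET-06 = 60.389°
dₓₜ = R·arcsin(sin δ₁₃ · sin(θ₁₃ − θ₁₂)) = 6371.2·arcsin(0.73320·sin(216.621°)) = -2884.052 km
|dₓₜ| = 2884.052 km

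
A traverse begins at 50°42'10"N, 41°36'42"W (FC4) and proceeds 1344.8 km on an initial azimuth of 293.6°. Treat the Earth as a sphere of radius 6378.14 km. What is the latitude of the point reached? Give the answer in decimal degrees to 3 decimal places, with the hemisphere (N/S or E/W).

54.076°N

FC4: φ = +50.70278°, λ = -41.61167°
δ = d/R = 1344.8/6378.14 = 0.210845 rad
φ₂ = arcsin(sin φ₁ cos δ + cos φ₁ sin δ cos θ)
   = arcsin(0.77387·0.97785 + 0.63334·0.20929·0.40035) = 54.07634°
λ₂ = λ₁ + atan2(sin θ sin δ cos φ₁, cos δ − sin φ₁ sin φ₂) = -60.69113°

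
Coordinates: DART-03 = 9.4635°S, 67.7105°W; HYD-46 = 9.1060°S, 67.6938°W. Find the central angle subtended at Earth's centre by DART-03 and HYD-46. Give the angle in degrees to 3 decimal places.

Δφ = 0.3575°,  Δλ = 0.0167°
a = sin²(Δφ/2) + cos φ₁ cos φ₂ sin²(Δλ/2) = 0.000010
c = 2·arcsin(√a) = 0.006246 rad = 0.3579°

0.358°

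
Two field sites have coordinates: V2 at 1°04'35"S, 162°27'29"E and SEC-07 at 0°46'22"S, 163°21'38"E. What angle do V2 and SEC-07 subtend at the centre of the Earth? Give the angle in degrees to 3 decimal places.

V2: φ = -1.07639°, λ = +162.45806°
SEC-07: φ = -0.77278°, λ = +163.36056°
Δφ = 0.3036°,  Δλ = 0.9025°
a = sin²(Δφ/2) + cos φ₁ cos φ₂ sin²(Δλ/2) = 0.000069
c = 2·arcsin(√a) = 0.016617 rad = 0.9521°

0.952°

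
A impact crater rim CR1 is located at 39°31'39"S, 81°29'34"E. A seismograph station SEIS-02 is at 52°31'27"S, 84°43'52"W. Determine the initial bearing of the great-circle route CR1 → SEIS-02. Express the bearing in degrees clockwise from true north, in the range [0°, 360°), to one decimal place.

188.3°

CR1: φ = -39.52750°, λ = +81.49278°
SEIS-02: φ = -52.52417°, λ = -84.73111°
Δλ = -166.2239°
y = sin Δλ · cos φ₂ = -0.144884
x = cos φ₁ sin φ₂ − sin φ₁ cos φ₂ cos Δλ = -0.988220
θ = atan2(y, x) = -171.6592° → 188.3408° (mod 360°)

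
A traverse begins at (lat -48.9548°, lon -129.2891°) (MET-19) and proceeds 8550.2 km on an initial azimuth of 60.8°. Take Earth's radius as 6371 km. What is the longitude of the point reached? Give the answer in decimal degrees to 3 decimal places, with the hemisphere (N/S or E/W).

δ = d/R = 8550.2/6371 = 1.342050 rad
φ₂ = arcsin(sin φ₁ cos δ + cos φ₁ sin δ cos θ)
   = arcsin(-0.75419·0.22676 + 0.65665·0.97395·0.48786) = 8.10527°
λ₂ = λ₁ + atan2(sin θ sin δ cos φ₁, cos δ − sin φ₁ sin φ₂) = -70.11122°

70.111°W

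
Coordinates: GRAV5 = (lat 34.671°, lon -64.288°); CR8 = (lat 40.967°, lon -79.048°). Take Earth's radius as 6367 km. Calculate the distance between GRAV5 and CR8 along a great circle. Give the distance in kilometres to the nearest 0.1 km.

1469.7 km

Δφ = 6.2960°,  Δλ = -14.7600°
a = sin²(Δφ/2) + cos φ₁ cos φ₂ sin²(Δλ/2) = 0.013262
c = 2·arcsin(√a) = 0.230832 rad = 13.2257°
d = R·c = 6367 × 0.230832 = 1469.7 km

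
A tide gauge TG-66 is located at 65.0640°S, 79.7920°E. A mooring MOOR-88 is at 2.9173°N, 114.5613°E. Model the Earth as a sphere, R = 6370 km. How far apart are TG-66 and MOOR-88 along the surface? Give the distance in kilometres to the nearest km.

8067 km

Δφ = 67.9813°,  Δλ = 34.7693°
a = sin²(Δφ/2) + cos φ₁ cos φ₂ sin²(Δλ/2) = 0.350134
c = 2·arcsin(√a) = 1.266386 rad = 72.5585°
d = R·c = 6370 × 1.266386 = 8066.9 km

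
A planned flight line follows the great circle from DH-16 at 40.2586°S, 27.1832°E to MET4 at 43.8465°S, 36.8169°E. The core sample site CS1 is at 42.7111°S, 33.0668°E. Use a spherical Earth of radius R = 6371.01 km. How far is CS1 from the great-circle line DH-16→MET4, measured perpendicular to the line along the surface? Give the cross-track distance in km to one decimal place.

δ₁₃ = central angle DH-16→CS1 = 0.088004 rad  (haversine)
θ₁₃ = bearing DH-16→CS1 = 121.020°,  θ₁₂ = bearing DH-16→MET4 = 119.811°
dₓₜ = R·arcsin(sin δ₁₃ · sin(θ₁₃ − θ₁₂)) = 6371.01·arcsin(0.08789·sin(1.208°)) = 11.808 km
|dₓₜ| = 11.808 km

11.8 km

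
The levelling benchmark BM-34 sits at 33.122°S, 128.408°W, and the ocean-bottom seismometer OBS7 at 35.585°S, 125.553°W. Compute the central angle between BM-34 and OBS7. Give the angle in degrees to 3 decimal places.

Δφ = -2.4630°,  Δλ = 2.8550°
a = sin²(Δφ/2) + cos φ₁ cos φ₂ sin²(Δλ/2) = 0.000885
c = 2·arcsin(√a) = 0.059494 rad = 3.4087°

3.409°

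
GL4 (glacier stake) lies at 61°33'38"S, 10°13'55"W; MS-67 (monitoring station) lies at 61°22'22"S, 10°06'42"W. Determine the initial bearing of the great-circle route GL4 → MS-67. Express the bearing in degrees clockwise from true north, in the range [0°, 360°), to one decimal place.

GL4: φ = -61.56056°, λ = -10.23194°
MS-67: φ = -61.37278°, λ = -10.11167°
Δλ = 0.1203°
y = sin Δλ · cos φ₂ = 0.001006
x = cos φ₁ sin φ₂ − sin φ₁ cos φ₂ cos Δλ = 0.003276
θ = atan2(y, x) = 17.0650° → 17.0650° (mod 360°)

17.1°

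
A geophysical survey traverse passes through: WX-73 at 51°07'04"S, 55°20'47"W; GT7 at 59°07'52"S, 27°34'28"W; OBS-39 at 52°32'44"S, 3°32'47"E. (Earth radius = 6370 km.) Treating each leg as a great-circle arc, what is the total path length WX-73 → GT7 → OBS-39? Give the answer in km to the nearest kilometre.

WX-73: φ = -51.11778°, λ = -55.34639°
GT7: φ = -59.13111°, λ = -27.57444°
OBS-39: φ = -52.54556°, λ = +3.54639°
WX-73→GT7: c = 0.307358 rad, d = 1957.87 km
GT7→OBS-39: c = 0.322342 rad, d = 2053.32 km
Total = 1957.87 + 2053.32 = 4011.19 km

4011 km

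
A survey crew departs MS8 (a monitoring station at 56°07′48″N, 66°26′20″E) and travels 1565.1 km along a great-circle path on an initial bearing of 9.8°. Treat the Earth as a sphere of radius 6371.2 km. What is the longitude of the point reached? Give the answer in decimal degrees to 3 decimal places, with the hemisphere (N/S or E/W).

73.348°E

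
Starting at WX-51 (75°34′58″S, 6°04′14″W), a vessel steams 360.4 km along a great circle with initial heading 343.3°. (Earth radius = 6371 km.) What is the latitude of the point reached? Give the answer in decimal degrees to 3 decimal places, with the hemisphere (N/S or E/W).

72.454°S

WX-51: φ = -75.58278°, λ = -6.07056°
δ = d/R = 360.4/6371 = 0.056569 rad
φ₂ = arcsin(sin φ₁ cos δ + cos φ₁ sin δ cos θ)
   = arcsin(-0.96851·0.99840 + 0.24898·0.05654·0.95782) = -72.45412°
λ₂ = λ₁ + atan2(sin θ sin δ cos φ₁, cos δ − sin φ₁ sin φ₂) = -9.15987°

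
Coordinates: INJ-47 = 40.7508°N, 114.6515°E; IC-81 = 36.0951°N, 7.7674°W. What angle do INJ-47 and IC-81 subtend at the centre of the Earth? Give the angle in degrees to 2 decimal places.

86.77°

Δφ = -4.6557°,  Δλ = -122.4189°
a = sin²(Δφ/2) + cos φ₁ cos φ₂ sin²(Δλ/2) = 0.471802
c = 2·arcsin(√a) = 1.514371 rad = 86.7671°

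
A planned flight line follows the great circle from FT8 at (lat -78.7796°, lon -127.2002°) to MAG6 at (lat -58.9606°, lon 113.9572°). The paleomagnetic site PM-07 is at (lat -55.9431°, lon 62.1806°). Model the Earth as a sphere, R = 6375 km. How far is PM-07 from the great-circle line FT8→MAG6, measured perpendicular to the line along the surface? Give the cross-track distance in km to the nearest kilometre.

δ₁₃ = central angle FT8→PM-07 = 0.788185 rad  (haversine)
θ₁₃ = bearing FT8→PM-07 = 187.396°,  θ₁₂ = bearing FT8→MAG6 = 227.719°
dₓₜ = R·arcsin(sin δ₁₃ · sin(θ₁₃ − θ₁₂)) = 6375·arcsin(0.70907·sin(-40.323°)) = -3038.866 km
|dₓₜ| = 3038.866 km

3039 km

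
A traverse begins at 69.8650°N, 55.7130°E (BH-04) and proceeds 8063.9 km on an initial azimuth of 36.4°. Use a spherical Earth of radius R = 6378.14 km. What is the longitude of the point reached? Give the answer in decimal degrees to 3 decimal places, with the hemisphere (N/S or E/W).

δ = d/R = 8063.9/6378.14 = 1.264303 rad
φ₂ = arcsin(sin φ₁ cos δ + cos φ₁ sin δ cos θ)
   = arcsin(0.93888·0.30172 + 0.34423·0.95340·0.80489) = 33.19134°
λ₂ = λ₁ + atan2(sin θ sin δ cos φ₁, cos δ − sin φ₁ sin φ₂) = -166.82400°

166.824°W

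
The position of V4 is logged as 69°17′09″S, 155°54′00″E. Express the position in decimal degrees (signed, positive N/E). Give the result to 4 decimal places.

lat: 69.2858° S → -69.2858°
lon: 155.9000° E → +155.9000°

-69.2858°, +155.9000°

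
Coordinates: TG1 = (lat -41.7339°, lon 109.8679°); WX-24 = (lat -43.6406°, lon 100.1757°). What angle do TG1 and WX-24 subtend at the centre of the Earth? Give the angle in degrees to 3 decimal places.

Δφ = -1.9067°,  Δλ = -9.6922°
a = sin²(Δφ/2) + cos φ₁ cos φ₂ sin²(Δλ/2) = 0.004131
c = 2·arcsin(√a) = 0.128635 rad = 7.3702°

7.370°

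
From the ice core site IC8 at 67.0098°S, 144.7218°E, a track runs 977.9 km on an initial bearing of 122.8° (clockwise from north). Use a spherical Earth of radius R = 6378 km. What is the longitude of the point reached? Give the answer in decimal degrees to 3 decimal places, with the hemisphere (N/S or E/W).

167.228°E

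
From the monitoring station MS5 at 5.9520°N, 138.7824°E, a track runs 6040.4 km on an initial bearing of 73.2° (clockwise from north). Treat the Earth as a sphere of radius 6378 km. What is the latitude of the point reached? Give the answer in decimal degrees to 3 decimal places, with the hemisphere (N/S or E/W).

δ = d/R = 6040.4/6378 = 0.947068 rad
φ₂ = arcsin(sin φ₁ cos δ + cos φ₁ sin δ cos θ)
   = arcsin(0.10370·0.58407 + 0.99461·0.81171·0.28903) = 17.09213°
λ₂ = λ₁ + atan2(sin θ sin δ cos φ₁, cos δ − sin φ₁ sin φ₂) = -166.83061°

17.092°N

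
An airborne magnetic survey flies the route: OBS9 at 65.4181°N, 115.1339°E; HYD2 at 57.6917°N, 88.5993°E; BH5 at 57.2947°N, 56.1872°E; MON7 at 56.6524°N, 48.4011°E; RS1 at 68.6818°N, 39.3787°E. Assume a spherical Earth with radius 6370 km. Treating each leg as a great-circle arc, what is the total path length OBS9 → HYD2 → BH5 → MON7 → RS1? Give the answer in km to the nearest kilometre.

OBS9→HYD2: c = 0.255641 rad, d = 1628.44 km
HYD2→BH5: c = 0.301179 rad, d = 1918.51 km
BH5→MON7: c = 0.074866 rad, d = 476.90 km
MON7→RS1: c = 0.221504 rad, d = 1410.98 km
Total = 1628.44 + 1918.51 + 476.90 + 1410.98 = 5434.83 km

5435 km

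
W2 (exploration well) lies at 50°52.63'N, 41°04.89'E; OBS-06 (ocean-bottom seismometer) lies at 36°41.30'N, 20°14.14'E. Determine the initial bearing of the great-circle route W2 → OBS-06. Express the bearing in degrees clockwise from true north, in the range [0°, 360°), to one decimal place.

W2: φ = +50.87717°, λ = +41.08150°
OBS-06: φ = +36.68833°, λ = +20.23567°
Δλ = -20.8458°
y = sin Δλ · cos φ₂ = -0.285359
x = cos φ₁ sin φ₂ − sin φ₁ cos φ₂ cos Δλ = -0.204396
θ = atan2(y, x) = -125.6132° → 234.3868° (mod 360°)

234.4°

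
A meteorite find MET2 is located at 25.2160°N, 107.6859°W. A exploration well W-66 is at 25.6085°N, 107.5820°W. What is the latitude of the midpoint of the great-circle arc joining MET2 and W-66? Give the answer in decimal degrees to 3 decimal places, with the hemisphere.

25.412°N

Bx = cos φ₂ cos Δλ = 0.901767,  By = cos φ₂ sin Δλ = 0.001635
φₘ = atan2(sin φ₁ + sin φ₂, √((cos φ₁ + Bx)² + By²)) = 25.41226°
λₘ = λ₁ + atan2(By, cos φ₁ + Bx) = -107.63403°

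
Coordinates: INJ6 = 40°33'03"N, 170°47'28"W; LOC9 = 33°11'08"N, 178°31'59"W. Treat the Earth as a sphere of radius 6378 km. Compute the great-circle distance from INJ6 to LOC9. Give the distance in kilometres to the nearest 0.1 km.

1070.3 km

INJ6: φ = +40.55083°, λ = -170.79111°
LOC9: φ = +33.18556°, λ = -178.53306°
Δφ = -7.3653°,  Δλ = -7.7419°
a = sin²(Δφ/2) + cos φ₁ cos φ₂ sin²(Δλ/2) = 0.007024
c = 2·arcsin(√a) = 0.167811 rad = 9.6149°
d = R·c = 6378 × 0.167811 = 1070.3 km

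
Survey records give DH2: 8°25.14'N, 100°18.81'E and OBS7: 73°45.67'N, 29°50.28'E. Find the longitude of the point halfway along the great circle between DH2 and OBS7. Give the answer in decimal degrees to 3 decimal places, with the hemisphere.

86.632°E

DH2: φ = +8.41900°, λ = +100.31350°
OBS7: φ = +73.76117°, λ = +29.83800°
Bx = cos φ₂ cos Δλ = 0.093459,  By = cos φ₂ sin Δλ = -0.263562
φₘ = atan2(sin φ₁ + sin φ₂, √((cos φ₁ + Bx)² + By²)) = 44.79913°
λₘ = λ₁ + atan2(By, cos φ₁ + Bx) = 86.63186°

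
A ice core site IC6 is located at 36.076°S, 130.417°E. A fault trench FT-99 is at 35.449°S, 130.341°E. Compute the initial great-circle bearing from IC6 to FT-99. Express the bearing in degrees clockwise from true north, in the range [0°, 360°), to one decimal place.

354.4°

Δλ = -0.0760°
y = sin Δλ · cos φ₂ = -0.001081
x = cos φ₁ sin φ₂ − sin φ₁ cos φ₂ cos Δλ = 0.010943
θ = atan2(y, x) = -5.6396° → 354.3604° (mod 360°)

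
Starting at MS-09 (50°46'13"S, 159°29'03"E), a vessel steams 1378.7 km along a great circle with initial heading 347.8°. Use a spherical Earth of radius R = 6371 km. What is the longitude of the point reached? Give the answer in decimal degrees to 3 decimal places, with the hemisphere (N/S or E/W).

156.156°E

MS-09: φ = -50.77028°, λ = +159.48417°
δ = d/R = 1378.7/6371 = 0.216402 rad
φ₂ = arcsin(sin φ₁ cos δ + cos φ₁ sin δ cos θ)
   = arcsin(-0.77462·0.97668 + 0.63243·0.21472·0.97742) = -38.59580°
λ₂ = λ₁ + atan2(sin θ sin δ cos φ₁, cos δ − sin φ₁ sin φ₂) = 156.15589°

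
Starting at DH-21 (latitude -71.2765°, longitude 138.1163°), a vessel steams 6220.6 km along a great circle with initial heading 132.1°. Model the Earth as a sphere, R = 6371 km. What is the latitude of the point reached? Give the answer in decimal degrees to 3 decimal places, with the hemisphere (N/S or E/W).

45.127°S

δ = d/R = 6220.6/6371 = 0.976393 rad
φ₂ = arcsin(sin φ₁ cos δ + cos φ₁ sin δ cos θ)
   = arcsin(-0.94708·0.56001 + 0.32100·0.82848·-0.67043) = -45.12712°
λ₂ = λ₁ + atan2(sin θ sin δ cos φ₁, cos δ − sin φ₁ sin φ₂) = -102.49054°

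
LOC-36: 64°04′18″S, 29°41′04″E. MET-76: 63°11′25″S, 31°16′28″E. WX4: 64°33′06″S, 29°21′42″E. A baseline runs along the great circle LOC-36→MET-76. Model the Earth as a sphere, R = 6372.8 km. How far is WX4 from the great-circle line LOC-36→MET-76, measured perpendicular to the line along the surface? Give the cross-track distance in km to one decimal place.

22.0 km

LOC-36: φ = -64.07167°, λ = +29.68444°
MET-76: φ = -63.19028°, λ = +31.27444°
WX4: φ = -64.55167°, λ = +29.36167°
δ₁₃ = central angle LOC-36→WX4 = 0.008726 rad  (haversine)
θ₁₃ = bearing LOC-36→WX4 = 196.106°,  θ₁₂ = bearing LOC-36→MET-76 = 39.417°
dₓₜ = R·arcsin(sin δ₁₃ · sin(θ₁₃ − θ₁₂)) = 6372.8·arcsin(0.00873·sin(156.688°)) = 22.007 km
|dₓₜ| = 22.007 km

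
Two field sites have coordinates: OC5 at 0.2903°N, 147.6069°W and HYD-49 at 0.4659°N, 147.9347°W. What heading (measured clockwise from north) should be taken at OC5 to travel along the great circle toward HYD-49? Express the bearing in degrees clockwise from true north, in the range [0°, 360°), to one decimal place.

298.2°

Δλ = -0.3278°
y = sin Δλ · cos φ₂ = -0.005721
x = cos φ₁ sin φ₂ − sin φ₁ cos φ₂ cos Δλ = 0.003065
θ = atan2(y, x) = -61.8209° → 298.1791° (mod 360°)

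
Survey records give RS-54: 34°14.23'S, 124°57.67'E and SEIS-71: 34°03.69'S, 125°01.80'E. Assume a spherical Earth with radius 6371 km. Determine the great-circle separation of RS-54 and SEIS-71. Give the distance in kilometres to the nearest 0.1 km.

20.5 km

RS-54: φ = -34.23717°, λ = +124.96117°
SEIS-71: φ = -34.06150°, λ = +125.03000°
Δφ = 0.1757°,  Δλ = 0.0688°
a = sin²(Δφ/2) + cos φ₁ cos φ₂ sin²(Δλ/2) = 0.000003
c = 2·arcsin(√a) = 0.003223 rad = 0.1847°
d = R·c = 6371 × 0.003223 = 20.5 km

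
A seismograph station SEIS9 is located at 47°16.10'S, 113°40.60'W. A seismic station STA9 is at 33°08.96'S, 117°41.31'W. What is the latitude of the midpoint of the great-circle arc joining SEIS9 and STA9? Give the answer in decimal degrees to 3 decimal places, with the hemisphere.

40.226°S

SEIS9: φ = -47.26833°, λ = -113.67667°
STA9: φ = -33.14933°, λ = -117.68850°
Bx = cos φ₂ cos Δλ = 0.835197,  By = cos φ₂ sin Δλ = -0.058576
φₘ = atan2(sin φ₁ + sin φ₂, √((cos φ₁ + Bx)² + By²)) = -40.22596°
λₘ = λ₁ + atan2(By, cos φ₁ + Bx) = -115.89266°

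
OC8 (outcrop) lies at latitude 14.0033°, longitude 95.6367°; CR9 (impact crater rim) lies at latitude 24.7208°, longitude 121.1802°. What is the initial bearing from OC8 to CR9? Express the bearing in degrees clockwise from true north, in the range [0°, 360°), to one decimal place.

62.1°

Δλ = 25.5435°
y = sin Δλ · cos φ₂ = 0.391680
x = cos φ₁ sin φ₂ − sin φ₁ cos φ₂ cos Δλ = 0.207451
θ = atan2(y, x) = 62.0924° → 62.0924° (mod 360°)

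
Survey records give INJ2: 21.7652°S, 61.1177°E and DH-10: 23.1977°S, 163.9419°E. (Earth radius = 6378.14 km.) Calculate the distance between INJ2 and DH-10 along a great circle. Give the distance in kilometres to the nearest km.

Δφ = -1.4325°,  Δλ = 102.8242°
a = sin²(Δφ/2) + cos φ₁ cos φ₂ sin²(Δλ/2) = 0.521705
c = 2·arcsin(√a) = 1.614220 rad = 92.4880°
d = R·c = 6378.14 × 1.614220 = 10295.7 km

10296 km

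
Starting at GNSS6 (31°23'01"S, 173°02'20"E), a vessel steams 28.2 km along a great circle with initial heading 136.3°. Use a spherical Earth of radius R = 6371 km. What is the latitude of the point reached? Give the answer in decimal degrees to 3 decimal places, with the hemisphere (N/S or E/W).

GNSS6: φ = -31.38361°, λ = +173.03889°
δ = d/R = 28.2/6371 = 0.004426 rad
φ₂ = arcsin(sin φ₁ cos δ + cos φ₁ sin δ cos θ)
   = arcsin(-0.52077·0.99999 + 0.85370·0.00443·-0.72297) = -31.56680°
λ₂ = λ₁ + atan2(sin θ sin δ cos φ₁, cos δ − sin φ₁ sin φ₂) = 173.24453°

31.567°S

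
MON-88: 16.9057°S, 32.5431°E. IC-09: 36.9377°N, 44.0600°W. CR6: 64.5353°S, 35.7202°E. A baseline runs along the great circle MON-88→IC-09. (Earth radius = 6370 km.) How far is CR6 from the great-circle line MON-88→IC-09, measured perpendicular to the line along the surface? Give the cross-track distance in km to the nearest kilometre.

δ₁₃ = central angle MON-88→CR6 = 0.832149 rad  (haversine)
θ₁₃ = bearing MON-88→CR6 = 178.153°,  θ₁₂ = bearing MON-88→IC-09 = 308.964°
dₓₜ = R·arcsin(sin δ₁₃ · sin(θ₁₃ − θ₁₂)) = 6370·arcsin(0.73938·sin(-130.811°)) = -3783.282 km
|dₓₜ| = 3783.282 km

3783 km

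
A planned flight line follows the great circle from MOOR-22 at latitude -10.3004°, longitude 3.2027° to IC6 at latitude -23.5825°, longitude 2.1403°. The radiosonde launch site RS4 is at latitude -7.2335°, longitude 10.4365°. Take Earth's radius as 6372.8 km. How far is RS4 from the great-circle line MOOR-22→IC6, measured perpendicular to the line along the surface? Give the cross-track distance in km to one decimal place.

771.3 km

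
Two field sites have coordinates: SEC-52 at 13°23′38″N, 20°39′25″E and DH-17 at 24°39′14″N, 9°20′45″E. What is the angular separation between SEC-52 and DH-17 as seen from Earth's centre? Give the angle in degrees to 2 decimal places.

SEC-52: φ = +13.39389°, λ = +20.65694°
DH-17: φ = +24.65389°, λ = +9.34583°
Δφ = 11.2600°,  Δλ = -11.3111°
a = sin²(Δφ/2) + cos φ₁ cos φ₂ sin²(Δλ/2) = 0.018211
c = 2·arcsin(√a) = 0.270720 rad = 15.5111°

15.51°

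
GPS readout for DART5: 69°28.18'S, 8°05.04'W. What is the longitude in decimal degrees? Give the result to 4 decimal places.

8.0840°W

8° + 5.04′/60 = 8 + 0.08400 = 8.0840°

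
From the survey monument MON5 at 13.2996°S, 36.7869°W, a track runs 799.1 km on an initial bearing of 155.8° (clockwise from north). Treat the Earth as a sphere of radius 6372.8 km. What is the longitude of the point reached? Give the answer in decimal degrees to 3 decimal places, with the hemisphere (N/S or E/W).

33.663°W

δ = d/R = 799.1/6372.8 = 0.125392 rad
φ₂ = arcsin(sin φ₁ cos δ + cos φ₁ sin δ cos θ)
   = arcsin(-0.23004·0.99215 + 0.97318·0.12506·-0.91212) = -19.83123°
λ₂ = λ₁ + atan2(sin θ sin δ cos φ₁, cos δ − sin φ₁ sin φ₂) = -33.66281°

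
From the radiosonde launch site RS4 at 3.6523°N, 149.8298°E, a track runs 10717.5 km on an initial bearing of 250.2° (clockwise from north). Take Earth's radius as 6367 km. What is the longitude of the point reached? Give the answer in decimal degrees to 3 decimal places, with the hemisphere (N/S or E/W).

δ = d/R = 10717.5/6367 = 1.683289 rad
φ₂ = arcsin(sin φ₁ cos δ + cos φ₁ sin δ cos θ)
   = arcsin(0.06370·-0.11226 + 0.99797·0.99368·-0.33874) = -20.06367°
λ₂ = λ₁ + atan2(sin θ sin δ cos φ₁, cos δ − sin φ₁ sin φ₂) = 54.29569°

54.296°E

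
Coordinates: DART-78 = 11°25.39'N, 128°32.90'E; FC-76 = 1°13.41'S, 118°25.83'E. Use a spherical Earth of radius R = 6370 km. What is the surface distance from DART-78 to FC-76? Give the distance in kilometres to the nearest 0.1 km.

DART-78: φ = +11.42317°, λ = +128.54833°
FC-76: φ = -1.22350°, λ = +118.43050°
Δφ = -12.6467°,  Δλ = -10.1178°
a = sin²(Δφ/2) + cos φ₁ cos φ₂ sin²(Δλ/2) = 0.019751
c = 2·arcsin(√a) = 0.282007 rad = 16.1578°
d = R·c = 6370 × 0.282007 = 1796.4 km

1796.4 km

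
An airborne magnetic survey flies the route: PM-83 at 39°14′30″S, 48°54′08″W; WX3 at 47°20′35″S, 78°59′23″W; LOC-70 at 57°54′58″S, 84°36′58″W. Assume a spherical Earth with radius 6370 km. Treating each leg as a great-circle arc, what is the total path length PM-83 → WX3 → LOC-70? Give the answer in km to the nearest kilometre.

PM-83: φ = -39.24167°, λ = -48.90222°
WX3: φ = -47.34306°, λ = -78.98972°
LOC-70: φ = -57.91611°, λ = -84.61611°
PM-83→WX3: c = 0.404474 rad, d = 2576.50 km
WX3→LOC-70: c = 0.193757 rad, d = 1234.23 km
Total = 2576.50 + 1234.23 = 3810.73 km

3811 km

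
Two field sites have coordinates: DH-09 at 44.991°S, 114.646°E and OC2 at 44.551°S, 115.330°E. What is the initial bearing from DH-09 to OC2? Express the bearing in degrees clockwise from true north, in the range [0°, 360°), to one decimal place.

Δλ = 0.6840°
y = sin Δλ · cos φ₂ = 0.008507
x = cos φ₁ sin φ₂ − sin φ₁ cos φ₂ cos Δλ = 0.007643
θ = atan2(y, x) = 48.0611° → 48.0611° (mod 360°)

48.1°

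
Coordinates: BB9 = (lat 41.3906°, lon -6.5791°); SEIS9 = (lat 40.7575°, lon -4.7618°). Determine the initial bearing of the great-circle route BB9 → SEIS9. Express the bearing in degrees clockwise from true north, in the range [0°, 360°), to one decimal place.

114.2°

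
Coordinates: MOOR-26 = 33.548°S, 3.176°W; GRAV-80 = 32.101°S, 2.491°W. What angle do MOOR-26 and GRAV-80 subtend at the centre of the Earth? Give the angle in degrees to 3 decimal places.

Δφ = 1.4470°,  Δλ = 0.6850°
a = sin²(Δφ/2) + cos φ₁ cos φ₂ sin²(Δλ/2) = 0.000185
c = 2·arcsin(√a) = 0.027180 rad = 1.5573°

1.557°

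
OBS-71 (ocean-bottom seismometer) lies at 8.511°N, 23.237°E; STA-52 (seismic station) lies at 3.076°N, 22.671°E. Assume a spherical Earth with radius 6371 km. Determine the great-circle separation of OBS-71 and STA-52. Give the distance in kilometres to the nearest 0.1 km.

Δφ = -5.4350°,  Δλ = -0.5660°
a = sin²(Δφ/2) + cos φ₁ cos φ₂ sin²(Δλ/2) = 0.002272
c = 2·arcsin(√a) = 0.095366 rad = 5.4641°
d = R·c = 6371 × 0.095366 = 607.6 km

607.6 km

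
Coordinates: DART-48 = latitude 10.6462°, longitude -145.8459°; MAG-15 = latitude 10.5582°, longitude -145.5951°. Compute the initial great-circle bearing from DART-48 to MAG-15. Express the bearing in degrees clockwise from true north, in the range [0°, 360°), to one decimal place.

109.6°

Δλ = 0.2508°
y = sin Δλ · cos φ₂ = 0.004303
x = cos φ₁ sin φ₂ − sin φ₁ cos φ₂ cos Δλ = -0.001534
θ = atan2(y, x) = 109.6220° → 109.6220° (mod 360°)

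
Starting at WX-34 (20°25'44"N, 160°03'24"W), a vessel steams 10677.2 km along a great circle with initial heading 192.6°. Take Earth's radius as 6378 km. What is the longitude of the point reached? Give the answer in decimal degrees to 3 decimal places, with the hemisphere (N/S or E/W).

WX-34: φ = +20.42889°, λ = -160.05667°
δ = d/R = 10677.2/6378 = 1.674067 rad
φ₂ = arcsin(sin φ₁ cos δ + cos φ₁ sin δ cos θ)
   = arcsin(0.34904·-0.10309 + 0.93711·0.99467·-0.97592) = -71.02266°
λ₂ = λ₁ + atan2(sin θ sin δ cos φ₁, cos δ − sin φ₁ sin φ₂) = 158.08929°

158.089°E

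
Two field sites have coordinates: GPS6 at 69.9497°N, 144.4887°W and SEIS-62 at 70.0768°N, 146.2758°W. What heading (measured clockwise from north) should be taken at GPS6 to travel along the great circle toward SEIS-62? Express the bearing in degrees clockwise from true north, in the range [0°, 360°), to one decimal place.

282.6°

Δλ = -1.7871°
y = sin Δλ · cos φ₂ = -0.010627
x = cos φ₁ sin φ₂ − sin φ₁ cos φ₂ cos Δλ = 0.002374
θ = atan2(y, x) = -77.4071° → 282.5929° (mod 360°)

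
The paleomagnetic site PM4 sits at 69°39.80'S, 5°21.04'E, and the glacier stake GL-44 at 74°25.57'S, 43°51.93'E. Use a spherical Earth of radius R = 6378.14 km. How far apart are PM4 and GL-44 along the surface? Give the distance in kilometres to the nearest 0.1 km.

PM4: φ = -69.66333°, λ = +5.35067°
GL-44: φ = -74.42617°, λ = +43.86550°
Δφ = -4.7628°,  Δλ = 38.5148°
a = sin²(Δφ/2) + cos φ₁ cos φ₂ sin²(Δλ/2) = 0.011876
c = 2·arcsin(√a) = 0.218389 rad = 12.5127°
d = R·c = 6378.14 × 0.218389 = 1392.9 km

1392.9 km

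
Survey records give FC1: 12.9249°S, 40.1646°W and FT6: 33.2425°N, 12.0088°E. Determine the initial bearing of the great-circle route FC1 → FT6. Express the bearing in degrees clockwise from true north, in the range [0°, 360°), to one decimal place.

45.5°

Δλ = 52.1734°
y = sin Δλ · cos φ₂ = 0.660614
x = cos φ₁ sin φ₂ − sin φ₁ cos φ₂ cos Δλ = 0.649021
θ = atan2(y, x) = 45.5072° → 45.5072° (mod 360°)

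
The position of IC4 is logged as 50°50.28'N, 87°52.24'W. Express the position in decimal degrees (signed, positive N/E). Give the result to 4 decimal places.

+50.8380°, -87.8707°

lat: 50.8380° N → +50.8380°
lon: 87.8707° W → -87.8707°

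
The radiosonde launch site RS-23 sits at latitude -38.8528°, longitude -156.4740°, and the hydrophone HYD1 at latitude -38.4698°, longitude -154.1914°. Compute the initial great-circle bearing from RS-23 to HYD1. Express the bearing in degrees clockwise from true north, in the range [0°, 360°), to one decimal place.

78.6°

Δλ = 2.2826°
y = sin Δλ · cos φ₂ = 0.031183
x = cos φ₁ sin φ₂ − sin φ₁ cos φ₂ cos Δλ = 0.006295
θ = atan2(y, x) = 78.5872° → 78.5872° (mod 360°)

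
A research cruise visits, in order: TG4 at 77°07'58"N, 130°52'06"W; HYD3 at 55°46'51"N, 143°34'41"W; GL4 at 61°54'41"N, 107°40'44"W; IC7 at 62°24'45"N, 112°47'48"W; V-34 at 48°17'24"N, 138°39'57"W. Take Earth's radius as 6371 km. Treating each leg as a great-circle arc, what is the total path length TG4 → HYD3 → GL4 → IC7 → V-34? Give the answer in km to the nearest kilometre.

TG4: φ = +77.13278°, λ = -130.86833°
HYD3: φ = +55.78083°, λ = -143.57806°
GL4: φ = +61.91139°, λ = -107.67889°
IC7: φ = +62.41250°, λ = -112.79667°
V-34: φ = +48.29000°, λ = -138.66583°
TG4→HYD3: c = 0.381001 rad, d = 2427.36 km
HYD3→GL4: c = 0.336287 rad, d = 2142.49 km
GL4→IC7: c = 0.042606 rad, d = 271.44 km
IC7→V-34: c = 0.351378 rad, d = 2238.63 km
Total = 2427.36 + 2142.49 + 271.44 + 2238.63 = 7079.91 km

7080 km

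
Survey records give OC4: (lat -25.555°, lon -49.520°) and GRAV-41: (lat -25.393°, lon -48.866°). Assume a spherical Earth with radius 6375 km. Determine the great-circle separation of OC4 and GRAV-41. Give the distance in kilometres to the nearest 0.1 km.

Δφ = 0.1620°,  Δλ = 0.6540°
a = sin²(Δφ/2) + cos φ₁ cos φ₂ sin²(Δλ/2) = 0.000029
c = 2·arcsin(√a) = 0.010686 rad = 0.6122°
d = R·c = 6375 × 0.010686 = 68.1 km

68.1 km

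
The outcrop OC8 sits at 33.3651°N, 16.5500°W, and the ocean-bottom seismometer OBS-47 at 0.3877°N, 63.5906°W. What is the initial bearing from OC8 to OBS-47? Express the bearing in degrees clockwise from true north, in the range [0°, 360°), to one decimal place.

243.2°

Δλ = -47.0406°
y = sin Δλ · cos φ₂ = -0.731820
x = cos φ₁ sin φ₂ − sin φ₁ cos φ₂ cos Δλ = -0.369135
θ = atan2(y, x) = -116.7667° → 243.2333° (mod 360°)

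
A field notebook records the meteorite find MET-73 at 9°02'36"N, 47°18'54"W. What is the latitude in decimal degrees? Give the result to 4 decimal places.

9.0433°N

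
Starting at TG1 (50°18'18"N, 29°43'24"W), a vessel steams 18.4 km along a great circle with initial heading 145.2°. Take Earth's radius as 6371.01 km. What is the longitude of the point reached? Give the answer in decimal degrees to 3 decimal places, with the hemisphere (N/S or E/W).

29.576°W

TG1: φ = +50.30500°, λ = -29.72333°
δ = d/R = 18.4/6371.01 = 0.002888 rad
φ₂ = arcsin(sin φ₁ cos δ + cos φ₁ sin δ cos θ)
   = arcsin(0.76946·1.00000 + 0.63870·0.00289·-0.82115) = 50.16903°
λ₂ = λ₁ + atan2(sin θ sin δ cos φ₁, cos δ − sin φ₁ sin φ₂) = -29.57589°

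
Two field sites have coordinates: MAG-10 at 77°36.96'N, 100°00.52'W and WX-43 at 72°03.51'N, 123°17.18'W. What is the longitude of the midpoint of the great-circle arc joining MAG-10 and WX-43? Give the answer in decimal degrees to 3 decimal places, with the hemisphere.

113.760°W

MAG-10: φ = +77.61600°, λ = -100.00867°
WX-43: φ = +72.05850°, λ = -123.28633°
Bx = cos φ₂ cos Δλ = 0.282971,  By = cos φ₂ sin Δλ = -0.121736
φₘ = atan2(sin φ₁ + sin φ₂, √((cos φ₁ + Bx)² + By²)) = 75.12541°
λₘ = λ₁ + atan2(By, cos φ₁ + Bx) = -113.76025°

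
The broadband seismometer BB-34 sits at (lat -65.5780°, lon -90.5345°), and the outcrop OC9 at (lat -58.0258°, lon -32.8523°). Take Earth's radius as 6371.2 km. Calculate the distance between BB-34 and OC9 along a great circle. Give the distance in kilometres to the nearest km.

Δφ = 7.5522°,  Δλ = 57.6822°
a = sin²(Δφ/2) + cos φ₁ cos φ₂ sin²(Δλ/2) = 0.055283
c = 2·arcsin(√a) = 0.474690 rad = 27.1977°
d = R·c = 6371.2 × 0.474690 = 3024.3 km

3024 km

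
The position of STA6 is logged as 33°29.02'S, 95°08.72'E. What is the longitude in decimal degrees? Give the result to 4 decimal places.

95.1453°E

95° + 8.72′/60 = 95 + 0.14533 = 95.1453°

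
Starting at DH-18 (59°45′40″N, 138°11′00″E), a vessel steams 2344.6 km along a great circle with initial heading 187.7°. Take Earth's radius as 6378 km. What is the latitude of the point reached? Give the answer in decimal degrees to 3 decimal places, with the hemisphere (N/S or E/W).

DH-18: φ = +59.76111°, λ = +138.18333°
δ = d/R = 2344.6/6378 = 0.367607 rad
φ₂ = arcsin(sin φ₁ cos δ + cos φ₁ sin δ cos θ)
   = arcsin(0.86393·0.93319 + 0.50361·0.35938·-0.99098) = 38.81867°
λ₂ = λ₁ + atan2(sin θ sin δ cos φ₁, cos δ − sin φ₁ sin φ₂) = 134.64005°

38.819°N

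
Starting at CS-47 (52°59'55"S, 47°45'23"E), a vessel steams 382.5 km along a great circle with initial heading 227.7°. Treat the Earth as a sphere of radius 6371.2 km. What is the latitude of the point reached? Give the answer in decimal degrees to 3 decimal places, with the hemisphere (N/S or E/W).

CS-47: φ = -52.99861°, λ = +47.75639°
δ = d/R = 382.5/6371.2 = 0.060036 rad
φ₂ = arcsin(sin φ₁ cos δ + cos φ₁ sin δ cos θ)
   = arcsin(-0.79862·0.99820 + 0.60183·0.06000·-0.67301) = -55.23368°
λ₂ = λ₁ + atan2(sin θ sin δ cos φ₁, cos δ − sin φ₁ sin φ₂) = 43.29289°

55.234°S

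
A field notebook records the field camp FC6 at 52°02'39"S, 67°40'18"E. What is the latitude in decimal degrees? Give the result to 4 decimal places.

52° + 2′/60 + 39″/3600 = 52 + 0.03333 + 0.01083 = 52.0442°

52.0442°S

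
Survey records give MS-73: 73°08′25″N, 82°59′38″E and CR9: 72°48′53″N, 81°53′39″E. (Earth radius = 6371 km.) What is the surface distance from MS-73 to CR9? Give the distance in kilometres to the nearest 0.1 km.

50.9 km

MS-73: φ = +73.14028°, λ = +82.99389°
CR9: φ = +72.81472°, λ = +81.89417°
Δφ = -0.3256°,  Δλ = -1.0997°
a = sin²(Δφ/2) + cos φ₁ cos φ₂ sin²(Δλ/2) = 0.000016
c = 2·arcsin(√a) = 0.007991 rad = 0.4578°
d = R·c = 6371 × 0.007991 = 50.9 km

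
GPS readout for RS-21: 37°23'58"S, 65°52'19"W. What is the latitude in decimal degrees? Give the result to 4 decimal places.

37.3994°S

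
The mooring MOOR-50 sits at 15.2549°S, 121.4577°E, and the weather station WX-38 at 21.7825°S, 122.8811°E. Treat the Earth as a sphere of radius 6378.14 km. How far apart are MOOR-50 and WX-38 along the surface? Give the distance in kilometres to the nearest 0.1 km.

742.0 km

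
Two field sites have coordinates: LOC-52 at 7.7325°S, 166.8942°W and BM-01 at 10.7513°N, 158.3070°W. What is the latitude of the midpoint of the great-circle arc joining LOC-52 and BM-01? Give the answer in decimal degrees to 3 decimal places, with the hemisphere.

Bx = cos φ₂ cos Δλ = 0.971433,  By = cos φ₂ sin Δλ = 0.146693
φₘ = atan2(sin φ₁ + sin φ₂, √((cos φ₁ + Bx)² + By²)) = 1.51365°
λₘ = λ₁ + atan2(By, cos φ₁ + Bx) = -162.61904°

1.514°N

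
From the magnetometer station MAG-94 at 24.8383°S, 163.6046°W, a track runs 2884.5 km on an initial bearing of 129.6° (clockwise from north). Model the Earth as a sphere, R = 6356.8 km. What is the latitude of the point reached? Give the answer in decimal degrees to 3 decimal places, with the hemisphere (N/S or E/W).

39.133°S

δ = d/R = 2884.5/6356.8 = 0.453766 rad
φ₂ = arcsin(sin φ₁ cos δ + cos φ₁ sin δ cos θ)
   = arcsin(-0.42006·0.89880 + 0.90750·0.43835·-0.63742) = -39.13281°
λ₂ = λ₁ + atan2(sin θ sin δ cos φ₁, cos δ − sin φ₁ sin φ₂) = -137.79189°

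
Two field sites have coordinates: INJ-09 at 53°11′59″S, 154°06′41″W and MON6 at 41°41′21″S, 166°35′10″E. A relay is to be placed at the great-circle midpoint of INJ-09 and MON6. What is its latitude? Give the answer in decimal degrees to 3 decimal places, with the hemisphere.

INJ-09: φ = -53.19972°, λ = -154.11139°
MON6: φ = -41.68917°, λ = +166.58611°
Bx = cos φ₂ cos Δλ = 0.577855,  By = cos φ₂ sin Δλ = -0.473011
φₘ = atan2(sin φ₁ + sin φ₂, √((cos φ₁ + Bx)² + By²)) = -49.13014°
λₘ = λ₁ + atan2(By, cos φ₁ + Bx) = -176.00751°

49.130°S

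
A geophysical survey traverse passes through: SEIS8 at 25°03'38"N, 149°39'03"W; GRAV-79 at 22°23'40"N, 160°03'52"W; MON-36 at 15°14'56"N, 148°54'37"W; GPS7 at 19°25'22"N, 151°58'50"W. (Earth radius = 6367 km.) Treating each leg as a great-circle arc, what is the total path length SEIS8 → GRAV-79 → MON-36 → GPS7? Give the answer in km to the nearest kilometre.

3082 km

SEIS8: φ = +25.06056°, λ = -149.65083°
GRAV-79: φ = +22.39444°, λ = -160.06444°
MON-36: φ = +15.24889°, λ = -148.91028°
GPS7: φ = +19.42278°, λ = -151.98056°
SEIS8→GRAV-79: c = 0.172714 rad, d = 1099.67 km
GRAV-79→MON-36: c = 0.222345 rad, d = 1415.67 km
MON-36→GPS7: c = 0.089005 rad, d = 566.69 km
Total = 1099.67 + 1415.67 + 566.69 = 3082.03 km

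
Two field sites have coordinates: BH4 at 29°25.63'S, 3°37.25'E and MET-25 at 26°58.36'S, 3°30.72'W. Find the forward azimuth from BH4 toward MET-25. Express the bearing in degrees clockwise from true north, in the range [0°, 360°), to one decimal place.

289.6°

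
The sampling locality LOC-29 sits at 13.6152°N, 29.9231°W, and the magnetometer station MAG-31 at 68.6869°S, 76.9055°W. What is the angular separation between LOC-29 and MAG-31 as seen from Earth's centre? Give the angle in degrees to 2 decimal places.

Δφ = -82.3021°,  Δλ = -46.9824°
a = sin²(Δφ/2) + cos φ₁ cos φ₂ sin²(Δλ/2) = 0.489152
c = 2·arcsin(√a) = 1.549100 rad = 88.7569°

88.76°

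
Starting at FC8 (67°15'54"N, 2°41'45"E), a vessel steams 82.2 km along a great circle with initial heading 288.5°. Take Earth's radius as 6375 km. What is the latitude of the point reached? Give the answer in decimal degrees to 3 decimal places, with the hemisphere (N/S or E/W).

67.489°N

FC8: φ = +67.26500°, λ = +2.69583°
δ = d/R = 82.2/6375 = 0.012894 rad
φ₂ = arcsin(sin φ₁ cos δ + cos φ₁ sin δ cos θ)
   = arcsin(0.92230·0.99992 + 0.38647·0.01289·0.31730) = 67.48909°
λ₂ = λ₁ + atan2(sin θ sin δ cos φ₁, cos δ − sin φ₁ sin φ₂) = 0.86565°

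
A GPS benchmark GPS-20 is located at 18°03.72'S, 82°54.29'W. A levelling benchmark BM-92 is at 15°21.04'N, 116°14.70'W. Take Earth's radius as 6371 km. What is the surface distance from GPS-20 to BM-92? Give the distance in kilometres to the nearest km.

GPS-20: φ = -18.06200°, λ = -82.90483°
BM-92: φ = +15.35067°, λ = -116.24500°
Δφ = 33.4127°,  Δλ = -33.3402°
a = sin²(Δφ/2) + cos φ₁ cos φ₂ sin²(Δλ/2) = 0.158080
c = 2·arcsin(√a) = 0.817783 rad = 46.8555°
d = R·c = 6371 × 0.817783 = 5210.1 km

5210 km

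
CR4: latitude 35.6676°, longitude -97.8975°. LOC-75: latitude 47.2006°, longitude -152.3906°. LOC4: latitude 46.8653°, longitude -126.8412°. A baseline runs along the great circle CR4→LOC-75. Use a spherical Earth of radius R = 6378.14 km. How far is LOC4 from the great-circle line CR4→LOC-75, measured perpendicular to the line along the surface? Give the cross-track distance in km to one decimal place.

δ₁₃ = central angle CR4→LOC4 = 0.423677 rad  (haversine)
θ₁₃ = bearing CR4→LOC4 = 306.405°,  θ₁₂ = bearing CR4→LOC-75 = 303.494°
dₓₜ = R·arcsin(sin δ₁₃ · sin(θ₁₃ − θ₁₂)) = 6378.14·arcsin(0.41111·sin(2.910°)) = 133.137 km
|dₓₜ| = 133.137 km

133.1 km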